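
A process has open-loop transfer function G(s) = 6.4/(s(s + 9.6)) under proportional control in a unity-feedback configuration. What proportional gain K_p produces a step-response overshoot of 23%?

K_p = 20

From %OS = 100·exp(−πζ/√(1−ζ²)) = 23%, ζ = −ln(0.23)/√(π²+ln²(0.23)) = 0.4237.
Characteristic equation s² + 9.6s + 6.4K_p = 0 gives ζ = 9.6/(2√(6.4K_p)).
Setting ζ = 0.4237: √(6.4K_p) = 9.6/(2·0.4237) = 11.33, so K_p = 128.3/6.4 = 20.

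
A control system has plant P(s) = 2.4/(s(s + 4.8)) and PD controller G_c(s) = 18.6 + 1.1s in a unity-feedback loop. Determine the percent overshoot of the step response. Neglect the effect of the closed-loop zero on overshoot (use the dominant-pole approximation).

12.2%

Forward path: (18.6 + 1.1s)·2.4/(s(s+4.8)). The closed-loop characteristic equation is s² + (4.8 + 2.4·1.1)s + 2.4·18.6 = 0.
That is s² + 7.44s + 44.64 = 0, so ω_n = 6.681 rad/s and ζ = 7.44/(2·6.681) = 0.5568.
%OS = 100·exp(−πζ/√(1−ζ²)) = 12.2%.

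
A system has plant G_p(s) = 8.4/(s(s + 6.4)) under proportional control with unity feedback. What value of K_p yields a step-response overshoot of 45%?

From %OS = 100·exp(−πζ/√(1−ζ²)) = 45%, ζ = −ln(0.45)/√(π²+ln²(0.45)) = 0.2463.
Characteristic equation s² + 6.4s + 8.4K_p = 0 gives ζ = 6.4/(2√(8.4K_p)).
Setting ζ = 0.2463: √(8.4K_p) = 6.4/(2·0.2463) = 12.99, so K_p = 168.7/8.4 = 20.1.

K_p = 20.1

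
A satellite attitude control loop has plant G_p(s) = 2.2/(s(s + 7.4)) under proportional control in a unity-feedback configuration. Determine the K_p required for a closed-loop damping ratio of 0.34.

Closed-loop characteristic equation: s² + 7.4s + K_p·2.2 = 0.
So ω_n = √(2.2K_p) and 2ζω_n = 7.4, giving ζ = 7.4/(2√(2.2K_p)).
Setting ζ = 0.34: √(2.2K_p) = 7.4/(2·0.34) = 10.88, so K_p = 118.4/2.2 = 53.8.

K_p = 53.8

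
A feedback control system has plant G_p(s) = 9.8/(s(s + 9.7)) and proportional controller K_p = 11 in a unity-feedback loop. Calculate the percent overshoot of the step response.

Closed-loop characteristic equation: s² + 9.7s + 107.8 = 0, so ω_n = 10.38 rad/s and ζ = 9.7/(2·10.38) = 0.4671.
%OS = 100·exp(−πζ/√(1−ζ²)) = 100·exp(−π·0.4671/√0.7818) = 19%.

19%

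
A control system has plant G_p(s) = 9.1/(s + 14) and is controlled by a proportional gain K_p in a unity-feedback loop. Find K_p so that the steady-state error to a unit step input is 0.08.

For a type-0 loop with proportional control, e_ss = 1/(1 + K_p·G_p(0)).
G_p(0) = 0.65. Require 1/(1 + K_p·0.65) = 0.08, so 1 + 0.65·K_p = 12.5.
K_p = (12.5 − 1)/0.65 = 17.7.

K_p = 17.7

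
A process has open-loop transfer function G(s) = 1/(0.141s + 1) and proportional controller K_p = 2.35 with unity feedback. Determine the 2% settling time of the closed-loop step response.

Closed loop: T(s) = K_p·G/(1+K_p·G) = 2.35/(0.141s + 1 + 2.35), with pole at s = −(1 + 2.35)/0.141 = −23.76.
τ = 1/23.76 = 0.04209 s, so 2% settling time ≈ 4τ = 0.168 s.

T_s ≈ 0.168 s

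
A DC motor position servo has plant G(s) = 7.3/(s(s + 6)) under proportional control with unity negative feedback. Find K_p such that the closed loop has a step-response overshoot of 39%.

K_p = 15

From %OS = 100·exp(−πζ/√(1−ζ²)) = 39%, ζ = −ln(0.39)/√(π²+ln²(0.39)) = 0.2871.
Characteristic equation s² + 6s + 7.3K_p = 0 gives ζ = 6/(2√(7.3K_p)).
Setting ζ = 0.2871: √(7.3K_p) = 6/(2·0.2871) = 10.45, so K_p = 109.2/7.3 = 15.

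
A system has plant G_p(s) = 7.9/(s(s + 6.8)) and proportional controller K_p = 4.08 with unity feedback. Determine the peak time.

The closed-loop denominator s² + 6.8s + 32.23 gives ω_n = √32.23 = 5.677 and ζ = 6.8/(2ω_n) = 0.5989.
Damped frequency ω_d = ω_n√(1−ζ²) = 4.547 rad/s, so peak time T_p = π/ω_d = 0.691 s.

T_p = 0.691 s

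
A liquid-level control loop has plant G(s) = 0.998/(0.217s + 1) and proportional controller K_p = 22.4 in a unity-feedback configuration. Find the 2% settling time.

Closed loop: T(s) = K_p·G/(1+K_p·G) = 22.36/(0.217s + 1 + 22.36), with pole at s = −(1 + 22.36)/0.217 = −107.6.
τ = 1/107.6 = 0.009291 s, so 2% settling time ≈ 4τ = 0.0372 s.

T_s ≈ 0.0372 s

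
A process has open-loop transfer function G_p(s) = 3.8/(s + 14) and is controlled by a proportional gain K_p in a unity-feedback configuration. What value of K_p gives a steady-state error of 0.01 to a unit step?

The loop is type 0, so e_ss(step) = 1/(1 + K_pos) with K_pos = K_p·G_p(0).
G_p(0) = 0.2714. Require 1/(1 + K_p·0.2714) = 0.01, so 1 + 0.2714·K_p = 100.
K_p = (100 − 1)/0.2714 = 365.

K_p = 365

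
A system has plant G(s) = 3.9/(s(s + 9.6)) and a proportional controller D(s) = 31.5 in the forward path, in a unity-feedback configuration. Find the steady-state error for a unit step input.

The open loop D(s)G(s) has a pole at the origin (type 1), so the static position error constant is infinite and e_ss = 1/(1+∞) = 0.

0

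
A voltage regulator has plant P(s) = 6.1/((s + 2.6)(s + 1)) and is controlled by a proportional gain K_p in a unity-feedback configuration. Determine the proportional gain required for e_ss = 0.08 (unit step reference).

Steady-state error for a unit step on this type-0 loop is 1/(1 + K_p·P(0)).
P(0) = 2.346. Require 1/(1 + K_p·2.346) = 0.08, so 1 + 2.346·K_p = 12.5.
K_p = (12.5 − 1)/2.346 = 4.9.

K_p = 4.9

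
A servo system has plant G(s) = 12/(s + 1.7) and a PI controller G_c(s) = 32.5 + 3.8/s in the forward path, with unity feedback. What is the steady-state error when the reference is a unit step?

The open loop G_c(s)G(s) has a pole at the origin (type 1), so the static position error constant is infinite and e_ss = 1/(1+∞) = 0.

0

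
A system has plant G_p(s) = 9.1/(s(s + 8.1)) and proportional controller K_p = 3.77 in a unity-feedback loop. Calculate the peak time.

Closed-loop characteristic equation: s² + 8.1s + 34.31 = 0, so ω_n = 5.857 rad/s and ζ = 8.1/(2·5.857) = 0.6915.
Damped frequency ω_d = ω_n√(1−ζ²) = 4.231 rad/s, so peak time T_p = π/ω_d = 0.742 s.

T_p = 0.742 s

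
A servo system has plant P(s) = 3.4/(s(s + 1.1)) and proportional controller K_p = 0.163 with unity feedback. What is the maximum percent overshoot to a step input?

The closed-loop denominator s² + 1.1s + 0.5542 gives ω_n = √0.5542 = 0.7444 and ζ = 1.1/(2ω_n) = 0.7388.
%OS = 100·exp(−πζ/√(1−ζ²)) = 100·exp(−π·0.7388/√0.4542) = 3.19%.

3.19%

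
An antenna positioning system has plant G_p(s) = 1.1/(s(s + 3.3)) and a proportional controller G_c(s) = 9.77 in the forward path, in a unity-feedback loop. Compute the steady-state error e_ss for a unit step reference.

The open loop G_c(s)G_p(s) has a pole at the origin (type 1), so the static position error constant is infinite and e_ss = 1/(1+∞) = 0.

0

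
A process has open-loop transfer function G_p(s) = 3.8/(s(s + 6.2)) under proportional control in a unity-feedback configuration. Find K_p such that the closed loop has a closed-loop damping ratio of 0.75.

K_p = 4.5

Closed-loop characteristic equation: s² + 6.2s + K_p·3.8 = 0.
So ω_n = √(3.8K_p) and 2ζω_n = 6.2, giving ζ = 6.2/(2√(3.8K_p)).
Setting ζ = 0.75: √(3.8K_p) = 6.2/(2·0.75) = 4.133, so K_p = 17.08/3.8 = 4.5.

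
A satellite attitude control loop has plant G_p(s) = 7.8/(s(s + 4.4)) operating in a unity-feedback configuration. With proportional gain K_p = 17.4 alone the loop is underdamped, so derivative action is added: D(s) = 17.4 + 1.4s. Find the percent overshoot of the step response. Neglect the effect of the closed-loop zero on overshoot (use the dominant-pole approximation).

6.45%

Forward path: (17.4 + 1.4s)·7.8/(s(s+4.4)). The closed-loop characteristic equation is s² + (4.4 + 7.8·1.4)s + 7.8·17.4 = 0.
That is s² + 15.32s + 135.7 = 0, so ω_n = 11.65 rad/s and ζ = 15.32/(2·11.65) = 0.6575.
%OS = 100·exp(−πζ/√(1−ζ²)) = 6.45%.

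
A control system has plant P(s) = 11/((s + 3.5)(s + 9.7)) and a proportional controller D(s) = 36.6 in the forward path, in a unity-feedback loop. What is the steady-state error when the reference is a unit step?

The loop is type 0. Static position error constant K_pos = D(0)·P(0) = 36.6·0.324 = 11.86.
Steady-state error to a unit step: e_ss = 1/(1+K_pos) = 1/12.86 = 0.0778.

0.0778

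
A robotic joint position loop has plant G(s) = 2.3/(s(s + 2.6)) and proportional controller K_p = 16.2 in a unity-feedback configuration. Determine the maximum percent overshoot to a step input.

From 1 + K_pG(s) = 0: s² + 2.6s + 37.26 = 0 ⇒ ω_n = 6.104, ζ = 0.213.
%OS = 100·exp(−πζ/√(1−ζ²)) = 100·exp(−π·0.213/√0.9546) = 50.4%.

50.4%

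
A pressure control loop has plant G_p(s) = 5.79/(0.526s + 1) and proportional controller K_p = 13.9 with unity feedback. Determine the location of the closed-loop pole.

Closed loop: T(s) = K_p·G_p/(1+K_p·G_p) = 80.48/(0.526s + 1 + 80.48), with pole at s = −(1 + 80.48)/0.526 = −154.9.

s = -154.9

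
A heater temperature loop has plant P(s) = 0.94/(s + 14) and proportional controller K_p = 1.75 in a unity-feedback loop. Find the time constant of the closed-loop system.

τ = 0.0639 s

Closed-loop transfer function: T(s) = K_p·P(s)/(1 + K_p·P(s)) = 1.645/(s + 14 + 1.645) = 1.645/(s + 15.64).
Time constant τ = 1/15.64 = 0.0639 s.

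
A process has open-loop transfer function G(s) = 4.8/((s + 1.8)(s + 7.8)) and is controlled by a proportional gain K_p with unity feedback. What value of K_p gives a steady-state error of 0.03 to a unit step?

K_p = 94.6

For a type-0 loop with proportional control, e_ss = 1/(1 + K_p·G(0)).
G(0) = 0.3419. Require 1/(1 + K_p·0.3419) = 0.03, so 1 + 0.3419·K_p = 33.33.
K_p = (33.33 − 1)/0.3419 = 94.6.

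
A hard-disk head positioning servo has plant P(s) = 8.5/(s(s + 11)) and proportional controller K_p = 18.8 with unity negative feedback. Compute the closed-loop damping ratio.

The closed-loop denominator is s(s+11) + 18.8·8.5 = s² + 11s + 159.8.
Matching s² + 2ζω_n s + ω_n²: ω_n = √159.8 = 12.64 rad/s and 2ζω_n = 11, so ζ = 11/(2·12.64) = 0.435.

ζ = 0.435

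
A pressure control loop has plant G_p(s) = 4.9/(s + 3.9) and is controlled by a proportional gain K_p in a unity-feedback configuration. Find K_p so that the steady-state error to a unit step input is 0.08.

The loop is type 0, so e_ss(step) = 1/(1 + K_pos) with K_pos = K_p·G_p(0).
G_p(0) = 1.256. Require 1/(1 + K_p·1.256) = 0.08, so 1 + 1.256·K_p = 12.5.
K_p = (12.5 − 1)/1.256 = 9.15.

K_p = 9.15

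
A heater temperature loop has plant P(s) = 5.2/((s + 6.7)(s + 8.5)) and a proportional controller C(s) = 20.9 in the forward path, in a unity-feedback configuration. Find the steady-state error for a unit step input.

The loop is type 0. Static position error constant K_pos = C(0)·P(0) = 20.9·0.09131 = 1.908.
Steady-state error to a unit step: e_ss = 1/(1+K_pos) = 1/2.908 = 0.344.

0.344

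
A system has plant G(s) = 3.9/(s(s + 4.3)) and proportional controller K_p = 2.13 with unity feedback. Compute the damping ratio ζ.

ζ = 0.746

With unity feedback the closed-loop characteristic equation is s² + 4.3s + 2.13·3.9 = s² + 4.3s + 8.307 = 0.
So ω_n² = 8.307 ⇒ ω_n = 2.882 rad/s, and ζ = 4.3/(2ω_n) = 0.746.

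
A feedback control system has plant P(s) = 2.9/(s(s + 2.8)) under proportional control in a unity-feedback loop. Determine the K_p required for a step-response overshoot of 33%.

K_p = 6.1

From %OS = 100·exp(−πζ/√(1−ζ²)) = 33%, ζ = −ln(0.33)/√(π²+ln²(0.33)) = 0.3328.
Characteristic equation s² + 2.8s + 2.9K_p = 0 gives ζ = 2.8/(2√(2.9K_p)).
Setting ζ = 0.3328: √(2.9K_p) = 2.8/(2·0.3328) = 4.207, so K_p = 17.7/2.9 = 6.1.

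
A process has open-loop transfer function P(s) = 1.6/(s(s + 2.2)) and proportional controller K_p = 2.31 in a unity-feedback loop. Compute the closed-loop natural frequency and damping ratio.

ω_n = 1.92 rad/s, ζ = 0.572

The closed-loop denominator is s(s+2.2) + 2.31·1.6 = s² + 2.2s + 3.696.
So ω_n² = 3.696 ⇒ ω_n = 1.922 rad/s, and ζ = 2.2/(2ω_n) = 0.572.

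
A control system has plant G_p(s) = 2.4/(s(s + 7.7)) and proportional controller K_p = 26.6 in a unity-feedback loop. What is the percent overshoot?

17.8%

Closed-loop characteristic equation: s² + 7.7s + 63.84 = 0, so ω_n = 7.99 rad/s and ζ = 7.7/(2·7.99) = 0.4819.
%OS = 100·exp(−πζ/√(1−ζ²)) = 100·exp(−π·0.4819/√0.7678) = 17.8%.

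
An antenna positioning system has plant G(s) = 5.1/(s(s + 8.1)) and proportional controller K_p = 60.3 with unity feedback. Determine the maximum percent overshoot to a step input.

From 1 + K_pG(s) = 0: s² + 8.1s + 307.5 = 0 ⇒ ω_n = 17.54, ζ = 0.2309.
%OS = 100·exp(−πζ/√(1−ζ²)) = 100·exp(−π·0.2309/√0.9467) = 47.4%.

47.4%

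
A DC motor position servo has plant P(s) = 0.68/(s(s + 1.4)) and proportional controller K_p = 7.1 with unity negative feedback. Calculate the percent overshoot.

34.8%

Closed-loop characteristic equation: s² + 1.4s + 4.828 = 0, so ω_n = 2.197 rad/s and ζ = 1.4/(2·2.197) = 0.3186.
%OS = 100·exp(−πζ/√(1−ζ²)) = 100·exp(−π·0.3186/√0.8985) = 34.8%.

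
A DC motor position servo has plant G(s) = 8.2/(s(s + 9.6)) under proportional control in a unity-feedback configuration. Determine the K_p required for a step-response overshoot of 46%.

K_p = 48.8

From %OS = 100·exp(−πζ/√(1−ζ²)) = 46%, ζ = −ln(0.46)/√(π²+ln²(0.46)) = 0.24.
Characteristic equation s² + 9.6s + 8.2K_p = 0 gives ζ = 9.6/(2√(8.2K_p)).
Setting ζ = 0.24: √(8.2K_p) = 9.6/(2·0.24) = 20, so K_p = 400.1/8.2 = 48.8.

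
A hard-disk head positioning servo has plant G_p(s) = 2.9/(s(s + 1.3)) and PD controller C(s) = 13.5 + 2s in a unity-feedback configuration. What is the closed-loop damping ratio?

Forward path: (13.5 + 2s)·2.9/(s(s+1.3)). The closed-loop characteristic equation is s² + (1.3 + 2.9·2)s + 2.9·13.5 = 0.
That is s² + 7.1s + 39.15 = 0, so ω_n = 6.257 rad/s and ζ = 7.1/(2·6.257) = 0.5674.

ζ = 0.567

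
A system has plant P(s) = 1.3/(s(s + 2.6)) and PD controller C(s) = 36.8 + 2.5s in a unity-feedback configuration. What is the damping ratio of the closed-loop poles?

Forward path: (36.8 + 2.5s)·1.3/(s(s+2.6)). The closed-loop characteristic equation is s² + (2.6 + 1.3·2.5)s + 1.3·36.8 = 0.
That is s² + 5.85s + 47.84 = 0, so ω_n = 6.917 rad/s and ζ = 5.85/(2·6.917) = 0.4229.

ζ = 0.423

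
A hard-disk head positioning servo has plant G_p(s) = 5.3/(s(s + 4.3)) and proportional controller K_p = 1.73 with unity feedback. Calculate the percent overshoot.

4.21%

From 1 + K_pG_p(s) = 0: s² + 4.3s + 9.169 = 0 ⇒ ω_n = 3.028, ζ = 0.71.
%OS = 100·exp(−πζ/√(1−ζ²)) = 100·exp(−π·0.71/√0.4959) = 4.21%.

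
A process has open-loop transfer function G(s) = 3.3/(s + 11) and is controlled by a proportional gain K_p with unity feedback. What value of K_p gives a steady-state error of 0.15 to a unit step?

For a type-0 loop with proportional control, e_ss = 1/(1 + K_p·G(0)).
G(0) = 0.3. Require 1/(1 + K_p·0.3) = 0.15, so 1 + 0.3·K_p = 6.667.
K_p = (6.667 − 1)/0.3 = 18.9.

K_p = 18.9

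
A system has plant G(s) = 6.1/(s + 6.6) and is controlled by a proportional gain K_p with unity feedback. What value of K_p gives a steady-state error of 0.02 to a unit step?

K_p = 53

The loop is type 0, so e_ss(step) = 1/(1 + K_pos) with K_pos = K_p·G(0).
G(0) = 0.9242. Require 1/(1 + K_p·0.9242) = 0.02, so 1 + 0.9242·K_p = 50.
K_p = (50 − 1)/0.9242 = 53.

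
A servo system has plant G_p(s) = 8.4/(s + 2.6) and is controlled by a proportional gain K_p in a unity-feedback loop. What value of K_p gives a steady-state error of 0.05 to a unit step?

Steady-state error for a unit step on this type-0 loop is 1/(1 + K_p·G_p(0)).
G_p(0) = 3.231. Require 1/(1 + K_p·3.231) = 0.05, so 1 + 3.231·K_p = 20.
K_p = (20 − 1)/3.231 = 5.88.

K_p = 5.88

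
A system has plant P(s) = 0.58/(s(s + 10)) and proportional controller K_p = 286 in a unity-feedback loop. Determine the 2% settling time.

T_s ≈ 0.8 s

From 1 + K_pP(s) = 0: s² + 10s + 165.9 = 0 ⇒ ω_n = 12.88, ζ = 0.3882.
2% settling time T_s ≈ 4/(ζω_n) = 4/5 = 0.8 s.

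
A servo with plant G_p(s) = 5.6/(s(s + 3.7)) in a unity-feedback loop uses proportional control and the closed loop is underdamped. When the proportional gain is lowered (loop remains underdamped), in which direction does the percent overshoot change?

decrease

ζ = 3.7/(2√(5.6K_p)) rises as K_p falls; higher damping means less overshoot.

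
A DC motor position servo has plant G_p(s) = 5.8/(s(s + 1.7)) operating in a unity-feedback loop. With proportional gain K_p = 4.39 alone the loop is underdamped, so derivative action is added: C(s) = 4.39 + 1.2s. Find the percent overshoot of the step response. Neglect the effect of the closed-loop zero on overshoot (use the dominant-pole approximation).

Forward path: (4.39 + 1.2s)·5.8/(s(s+1.7)). The closed-loop characteristic equation is s² + (1.7 + 5.8·1.2)s + 5.8·4.39 = 0.
That is s² + 8.66s + 25.46 = 0, so ω_n = 5.046 rad/s and ζ = 8.66/(2·5.046) = 0.8581.
%OS = 100·exp(−πζ/√(1−ζ²)) = 0.525%.

0.525%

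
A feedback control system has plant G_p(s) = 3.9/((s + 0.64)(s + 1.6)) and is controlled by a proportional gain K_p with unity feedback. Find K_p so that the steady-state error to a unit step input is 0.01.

Steady-state error for a unit step on this type-0 loop is 1/(1 + K_p·G_p(0)).
G_p(0) = 3.809. Require 1/(1 + K_p·3.809) = 0.01, so 1 + 3.809·K_p = 100.
K_p = (100 − 1)/3.809 = 26.

K_p = 26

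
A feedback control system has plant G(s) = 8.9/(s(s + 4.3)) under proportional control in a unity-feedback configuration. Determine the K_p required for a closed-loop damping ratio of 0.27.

Closed-loop characteristic equation: s² + 4.3s + K_p·8.9 = 0.
So ω_n = √(8.9K_p) and 2ζω_n = 4.3, giving ζ = 4.3/(2√(8.9K_p)).
Setting ζ = 0.27: √(8.9K_p) = 4.3/(2·0.27) = 7.963, so K_p = 63.41/8.9 = 7.12.

K_p = 7.12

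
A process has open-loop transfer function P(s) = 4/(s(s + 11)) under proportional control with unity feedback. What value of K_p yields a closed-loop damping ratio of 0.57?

K_p = 23.3

Closed-loop characteristic equation: s² + 11s + K_p·4 = 0.
So ω_n = √(4K_p) and 2ζω_n = 11, giving ζ = 11/(2√(4K_p)).
Setting ζ = 0.57: √(4K_p) = 11/(2·0.57) = 9.649, so K_p = 93.11/4 = 23.3.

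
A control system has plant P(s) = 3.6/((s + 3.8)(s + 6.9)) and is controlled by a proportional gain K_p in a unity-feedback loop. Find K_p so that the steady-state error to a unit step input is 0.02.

Steady-state error for a unit step on this type-0 loop is 1/(1 + K_p·P(0)).
P(0) = 0.1373. Require 1/(1 + K_p·0.1373) = 0.02, so 1 + 0.1373·K_p = 50.
K_p = (50 − 1)/0.1373 = 357.

K_p = 357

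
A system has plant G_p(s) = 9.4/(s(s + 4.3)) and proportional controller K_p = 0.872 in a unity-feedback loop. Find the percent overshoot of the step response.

2.81%

The closed-loop denominator s² + 4.3s + 8.197 gives ω_n = √8.197 = 2.863 and ζ = 4.3/(2ω_n) = 0.751.
%OS = 100·exp(−πζ/√(1−ζ²)) = 100·exp(−π·0.751/√0.4361) = 2.81%.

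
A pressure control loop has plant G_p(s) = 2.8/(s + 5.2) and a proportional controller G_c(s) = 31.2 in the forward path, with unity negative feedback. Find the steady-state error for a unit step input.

0.0562

The loop is type 0. Static position error constant K_pos = G_c(0)·G_p(0) = 31.2·0.5385 = 16.8.
Steady-state error to a unit step: e_ss = 1/(1+K_pos) = 1/17.8 = 0.0562.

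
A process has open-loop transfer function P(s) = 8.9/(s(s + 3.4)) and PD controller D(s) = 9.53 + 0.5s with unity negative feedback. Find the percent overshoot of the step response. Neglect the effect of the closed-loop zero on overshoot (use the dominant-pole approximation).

Forward path: (9.53 + 0.5s)·8.9/(s(s+3.4)). The closed-loop characteristic equation is s² + (3.4 + 8.9·0.5)s + 8.9·9.53 = 0.
That is s² + 7.85s + 84.82 = 0, so ω_n = 9.21 rad/s and ζ = 7.85/(2·9.21) = 0.4262.
%OS = 100·exp(−πζ/√(1−ζ²)) = 22.8%.

22.8%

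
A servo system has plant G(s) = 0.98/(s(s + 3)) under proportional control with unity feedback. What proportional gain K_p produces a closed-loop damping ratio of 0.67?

Closed-loop characteristic equation: s² + 3s + K_p·0.98 = 0.
So ω_n = √(0.98K_p) and 2ζω_n = 3, giving ζ = 3/(2√(0.98K_p)).
Setting ζ = 0.67: √(0.98K_p) = 3/(2·0.67) = 2.239, so K_p = 5.012/0.98 = 5.11.

K_p = 5.11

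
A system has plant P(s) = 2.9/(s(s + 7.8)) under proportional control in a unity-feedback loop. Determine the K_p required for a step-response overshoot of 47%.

K_p = 96.1

From %OS = 100·exp(−πζ/√(1−ζ²)) = 47%, ζ = −ln(0.47)/√(π²+ln²(0.47)) = 0.2337.
Characteristic equation s² + 7.8s + 2.9K_p = 0 gives ζ = 7.8/(2√(2.9K_p)).
Setting ζ = 0.2337: √(2.9K_p) = 7.8/(2·0.2337) = 16.69, so K_p = 278.5/2.9 = 96.1.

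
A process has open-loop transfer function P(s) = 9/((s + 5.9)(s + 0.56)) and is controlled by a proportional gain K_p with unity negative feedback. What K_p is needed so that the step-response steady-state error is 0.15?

K_p = 2.08

Steady-state error for a unit step on this type-0 loop is 1/(1 + K_p·P(0)).
P(0) = 2.724. Require 1/(1 + K_p·2.724) = 0.15, so 1 + 2.724·K_p = 6.667.
K_p = (6.667 − 1)/2.724 = 2.08.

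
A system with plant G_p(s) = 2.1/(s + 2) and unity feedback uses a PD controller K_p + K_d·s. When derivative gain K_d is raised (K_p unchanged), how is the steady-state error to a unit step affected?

unchanged

K_d affects only the transient (the s-coefficient); the DC loop gain, and hence e_ss, depends only on K_p.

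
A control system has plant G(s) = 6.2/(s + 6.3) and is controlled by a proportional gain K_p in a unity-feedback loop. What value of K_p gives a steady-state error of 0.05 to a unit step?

For a type-0 loop with proportional control, e_ss = 1/(1 + K_p·G(0)).
G(0) = 0.9841. Require 1/(1 + K_p·0.9841) = 0.05, so 1 + 0.9841·K_p = 20.
K_p = (20 − 1)/0.9841 = 19.3.

K_p = 19.3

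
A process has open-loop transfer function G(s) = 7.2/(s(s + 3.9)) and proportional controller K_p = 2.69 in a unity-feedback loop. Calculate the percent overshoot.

21.2%

From 1 + K_pG(s) = 0: s² + 3.9s + 19.37 = 0 ⇒ ω_n = 4.401, ζ = 0.4431.
%OS = 100·exp(−πζ/√(1−ζ²)) = 100·exp(−π·0.4431/√0.8037) = 21.2%.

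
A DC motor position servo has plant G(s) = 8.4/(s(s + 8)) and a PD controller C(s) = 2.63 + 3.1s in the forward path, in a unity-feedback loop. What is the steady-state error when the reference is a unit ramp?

The loop has one pole at the origin (type 1). Velocity error constant K_v = lim_{s→0} s·C(s)G(s) = 2.63·8.4/8 = 2.761.
Steady-state error to a unit ramp: e_ss = 1/K_v = 0.362.

0.362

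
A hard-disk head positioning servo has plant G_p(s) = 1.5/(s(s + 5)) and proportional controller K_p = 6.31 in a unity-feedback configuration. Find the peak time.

T_p = 1.75 s

Closed-loop characteristic equation: s² + 5s + 9.465 = 0, so ω_n = 3.077 rad/s and ζ = 5/(2·3.077) = 0.8126.
Damped frequency ω_d = ω_n√(1−ζ²) = 1.793 rad/s, so peak time T_p = π/ω_d = 1.75 s.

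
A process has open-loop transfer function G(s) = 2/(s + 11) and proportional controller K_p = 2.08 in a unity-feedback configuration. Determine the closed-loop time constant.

τ = 0.066 s

Closed-loop transfer function: T(s) = K_p·G(s)/(1 + K_p·G(s)) = 4.16/(s + 11 + 4.16) = 4.16/(s + 15.16).
Time constant τ = 1/15.16 = 0.066 s.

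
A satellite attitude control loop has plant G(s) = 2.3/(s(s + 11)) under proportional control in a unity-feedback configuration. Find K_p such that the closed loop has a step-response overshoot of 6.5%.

From %OS = 100·exp(−πζ/√(1−ζ²)) = 6.5%, ζ = −ln(0.065)/√(π²+ln²(0.065)) = 0.6564.
Characteristic equation s² + 11s + 2.3K_p = 0 gives ζ = 11/(2√(2.3K_p)).
Setting ζ = 0.6564: √(2.3K_p) = 11/(2·0.6564) = 8.379, so K_p = 70.21/2.3 = 30.5.

K_p = 30.5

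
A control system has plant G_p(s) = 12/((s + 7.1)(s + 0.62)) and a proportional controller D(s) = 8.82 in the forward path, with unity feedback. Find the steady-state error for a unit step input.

0.0399

The loop is type 0. Static position error constant K_pos = D(0)·G_p(0) = 8.82·2.726 = 24.04.
Steady-state error to a unit step: e_ss = 1/(1+K_pos) = 1/25.04 = 0.0399.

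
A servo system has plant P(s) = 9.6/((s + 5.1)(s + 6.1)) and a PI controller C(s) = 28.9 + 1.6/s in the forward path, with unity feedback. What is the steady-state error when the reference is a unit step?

The open loop C(s)P(s) has a pole at the origin (type 1), so the static position error constant is infinite and e_ss = 1/(1+∞) = 0.

0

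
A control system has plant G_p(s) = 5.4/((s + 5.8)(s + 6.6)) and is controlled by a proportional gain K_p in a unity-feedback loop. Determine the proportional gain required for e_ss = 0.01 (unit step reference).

Steady-state error for a unit step on this type-0 loop is 1/(1 + K_p·G_p(0)).
G_p(0) = 0.1411. Require 1/(1 + K_p·0.1411) = 0.01, so 1 + 0.1411·K_p = 100.
K_p = (100 − 1)/0.1411 = 702.

K_p = 702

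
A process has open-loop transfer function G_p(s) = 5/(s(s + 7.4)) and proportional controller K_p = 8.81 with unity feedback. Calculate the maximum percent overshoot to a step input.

The closed-loop denominator s² + 7.4s + 44.05 gives ω_n = √44.05 = 6.637 and ζ = 7.4/(2ω_n) = 0.5575.
%OS = 100·exp(−πζ/√(1−ζ²)) = 100·exp(−π·0.5575/√0.6892) = 12.1%.

12.1%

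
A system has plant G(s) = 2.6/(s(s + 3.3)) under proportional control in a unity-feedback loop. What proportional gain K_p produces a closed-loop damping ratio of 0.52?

Closed-loop characteristic equation: s² + 3.3s + K_p·2.6 = 0.
So ω_n = √(2.6K_p) and 2ζω_n = 3.3, giving ζ = 3.3/(2√(2.6K_p)).
Setting ζ = 0.52: √(2.6K_p) = 3.3/(2·0.52) = 3.173, so K_p = 10.07/2.6 = 3.87.

K_p = 3.87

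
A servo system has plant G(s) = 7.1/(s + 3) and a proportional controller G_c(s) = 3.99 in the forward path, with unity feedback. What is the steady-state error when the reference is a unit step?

The loop is type 0. Static position error constant K_pos = G_c(0)·G(0) = 3.99·2.367 = 9.443.
Steady-state error to a unit step: e_ss = 1/(1+K_pos) = 1/10.44 = 0.0958.

0.0958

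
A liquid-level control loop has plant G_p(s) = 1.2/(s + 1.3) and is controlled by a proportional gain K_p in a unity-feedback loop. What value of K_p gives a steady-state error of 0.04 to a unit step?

K_p = 26

For a type-0 loop with proportional control, e_ss = 1/(1 + K_p·G_p(0)).
G_p(0) = 0.9231. Require 1/(1 + K_p·0.9231) = 0.04, so 1 + 0.9231·K_p = 25.
K_p = (25 − 1)/0.9231 = 26.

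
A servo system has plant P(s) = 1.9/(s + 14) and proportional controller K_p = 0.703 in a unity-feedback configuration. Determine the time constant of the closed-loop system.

τ = 0.0652 s

Closed-loop transfer function: T(s) = K_p·P(s)/(1 + K_p·P(s)) = 1.336/(s + 14 + 1.336) = 1.336/(s + 15.34).
Time constant τ = 1/15.34 = 0.0652 s.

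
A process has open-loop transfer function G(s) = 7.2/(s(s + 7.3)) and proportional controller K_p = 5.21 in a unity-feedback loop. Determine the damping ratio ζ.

ζ = 0.596

The closed-loop denominator is s(s+7.3) + 5.21·7.2 = s² + 7.3s + 37.51.
So ω_n² = 37.51 ⇒ ω_n = 6.125 rad/s, and ζ = 7.3/(2ω_n) = 0.596.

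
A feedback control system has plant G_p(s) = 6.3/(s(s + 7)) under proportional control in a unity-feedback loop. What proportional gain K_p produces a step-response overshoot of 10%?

From %OS = 100·exp(−πζ/√(1−ζ²)) = 10%, ζ = −ln(0.1)/√(π²+ln²(0.1)) = 0.5912.
Characteristic equation s² + 7s + 6.3K_p = 0 gives ζ = 7/(2√(6.3K_p)).
Setting ζ = 0.5912: √(6.3K_p) = 7/(2·0.5912) = 5.921, so K_p = 35.05/6.3 = 5.56.

K_p = 5.56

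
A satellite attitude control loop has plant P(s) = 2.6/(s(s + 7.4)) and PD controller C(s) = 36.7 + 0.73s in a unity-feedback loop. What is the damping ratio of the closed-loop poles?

Forward path: (36.7 + 0.73s)·2.6/(s(s+7.4)). The closed-loop characteristic equation is s² + (7.4 + 2.6·0.73)s + 2.6·36.7 = 0.
That is s² + 9.298s + 95.42 = 0, so ω_n = 9.768 rad/s and ζ = 9.298/(2·9.768) = 0.4759.

ζ = 0.476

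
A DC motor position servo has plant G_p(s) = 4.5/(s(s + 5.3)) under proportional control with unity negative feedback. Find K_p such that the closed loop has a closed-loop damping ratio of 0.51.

Closed-loop characteristic equation: s² + 5.3s + K_p·4.5 = 0.
So ω_n = √(4.5K_p) and 2ζω_n = 5.3, giving ζ = 5.3/(2√(4.5K_p)).
Setting ζ = 0.51: √(4.5K_p) = 5.3/(2·0.51) = 5.196, so K_p = 27/4.5 = 6.

K_p = 6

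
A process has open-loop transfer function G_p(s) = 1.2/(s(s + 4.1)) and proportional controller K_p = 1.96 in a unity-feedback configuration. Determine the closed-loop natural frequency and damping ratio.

With unity feedback the closed-loop characteristic equation is s² + 4.1s + 1.96·1.2 = s² + 4.1s + 2.352 = 0.
Matching s² + 2ζω_n s + ω_n²: ω_n = √2.352 = 1.534 rad/s and 2ζω_n = 4.1, so ζ = 4.1/(2·1.534) = 1.34.

ω_n = 1.53 rad/s, ζ = 1.34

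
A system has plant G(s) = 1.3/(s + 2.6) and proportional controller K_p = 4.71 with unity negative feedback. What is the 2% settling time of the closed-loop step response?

Closed-loop transfer function: T(s) = K_p·G(s)/(1 + K_p·G(s)) = 6.123/(s + 2.6 + 6.123) = 6.123/(s + 8.723).
Time constant τ = 1/8.723 = 0.1146 s, so the 2% settling time is about 4τ = 0.459 s.

T_s ≈ 0.459 s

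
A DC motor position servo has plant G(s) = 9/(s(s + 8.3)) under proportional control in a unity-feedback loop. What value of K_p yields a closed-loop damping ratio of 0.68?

Closed-loop characteristic equation: s² + 8.3s + K_p·9 = 0.
So ω_n = √(9K_p) and 2ζω_n = 8.3, giving ζ = 8.3/(2√(9K_p)).
Setting ζ = 0.68: √(9K_p) = 8.3/(2·0.68) = 6.103, so K_p = 37.25/9 = 4.14.

K_p = 4.14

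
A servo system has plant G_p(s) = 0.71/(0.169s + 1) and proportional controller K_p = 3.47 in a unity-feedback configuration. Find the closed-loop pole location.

s = -20.5

Closed loop: T(s) = K_p·G_p/(1+K_p·G_p) = 2.464/(0.169s + 1 + 2.464), with pole at s = −(1 + 2.464)/0.169 = −20.5.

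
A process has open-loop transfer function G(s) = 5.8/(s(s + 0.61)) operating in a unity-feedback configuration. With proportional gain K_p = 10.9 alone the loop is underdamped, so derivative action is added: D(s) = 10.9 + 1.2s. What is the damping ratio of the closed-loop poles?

ζ = 0.476

Forward path: (10.9 + 1.2s)·5.8/(s(s+0.61)). The closed-loop characteristic equation is s² + (0.61 + 5.8·1.2)s + 5.8·10.9 = 0.
That is s² + 7.57s + 63.22 = 0, so ω_n = 7.951 rad/s and ζ = 7.57/(2·7.951) = 0.476.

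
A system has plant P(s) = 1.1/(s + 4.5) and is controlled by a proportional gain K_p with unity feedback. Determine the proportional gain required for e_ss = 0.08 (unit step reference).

Steady-state error for a unit step on this type-0 loop is 1/(1 + K_p·P(0)).
P(0) = 0.2444. Require 1/(1 + K_p·0.2444) = 0.08, so 1 + 0.2444·K_p = 12.5.
K_p = (12.5 − 1)/0.2444 = 47.

K_p = 47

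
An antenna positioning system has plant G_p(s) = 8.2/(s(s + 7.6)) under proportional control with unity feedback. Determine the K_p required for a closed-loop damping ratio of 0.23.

Closed-loop characteristic equation: s² + 7.6s + K_p·8.2 = 0.
So ω_n = √(8.2K_p) and 2ζω_n = 7.6, giving ζ = 7.6/(2√(8.2K_p)).
Setting ζ = 0.23: √(8.2K_p) = 7.6/(2·0.23) = 16.52, so K_p = 273/8.2 = 33.3.

K_p = 33.3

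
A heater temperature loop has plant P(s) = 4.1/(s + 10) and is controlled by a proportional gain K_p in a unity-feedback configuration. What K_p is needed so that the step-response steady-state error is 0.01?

K_p = 241

The loop is type 0, so e_ss(step) = 1/(1 + K_pos) with K_pos = K_p·P(0).
P(0) = 0.41. Require 1/(1 + K_p·0.41) = 0.01, so 1 + 0.41·K_p = 100.
K_p = (100 − 1)/0.41 = 241.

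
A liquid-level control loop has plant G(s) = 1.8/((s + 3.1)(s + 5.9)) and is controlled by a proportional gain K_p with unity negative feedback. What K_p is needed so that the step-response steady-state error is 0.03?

K_p = 329

For a type-0 loop with proportional control, e_ss = 1/(1 + K_p·G(0)).
G(0) = 0.09841. Require 1/(1 + K_p·0.09841) = 0.03, so 1 + 0.09841·K_p = 33.33.
K_p = (33.33 − 1)/0.09841 = 329.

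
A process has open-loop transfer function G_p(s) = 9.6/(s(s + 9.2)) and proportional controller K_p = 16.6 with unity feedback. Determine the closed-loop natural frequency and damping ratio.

ω_n = 12.6 rad/s, ζ = 0.364

The closed-loop denominator is s(s+9.2) + 16.6·9.6 = s² + 9.2s + 159.4.
Matching s² + 2ζω_n s + ω_n²: ω_n = √159.4 = 12.62 rad/s and 2ζω_n = 9.2, so ζ = 9.2/(2·12.62) = 0.364.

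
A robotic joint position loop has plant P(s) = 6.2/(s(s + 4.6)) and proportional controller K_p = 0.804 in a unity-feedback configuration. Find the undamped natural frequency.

With unity feedback the closed-loop characteristic equation is s² + 4.6s + 0.804·6.2 = s² + 4.6s + 4.985 = 0.
So ω_n² = 4.985 ⇒ ω_n = 2.233 rad/s, and ζ = 4.6/(2ω_n) = 1.03.

ω_n = 2.23 rad/s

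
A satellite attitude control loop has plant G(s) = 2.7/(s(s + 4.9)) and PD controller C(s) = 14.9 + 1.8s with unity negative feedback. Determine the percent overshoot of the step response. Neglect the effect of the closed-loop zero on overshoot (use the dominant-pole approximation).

2.27%

Forward path: (14.9 + 1.8s)·2.7/(s(s+4.9)). The closed-loop characteristic equation is s² + (4.9 + 2.7·1.8)s + 2.7·14.9 = 0.
That is s² + 9.76s + 40.23 = 0, so ω_n = 6.343 rad/s and ζ = 9.76/(2·6.343) = 0.7694.
%OS = 100·exp(−πζ/√(1−ζ²)) = 2.27%.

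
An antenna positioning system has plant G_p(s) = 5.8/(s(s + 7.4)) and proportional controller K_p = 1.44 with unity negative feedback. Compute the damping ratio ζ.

With unity feedback the closed-loop characteristic equation is s² + 7.4s + 1.44·5.8 = s² + 7.4s + 8.352 = 0.
So ω_n² = 8.352 ⇒ ω_n = 2.89 rad/s, and ζ = 7.4/(2ω_n) = 1.28.

ζ = 1.28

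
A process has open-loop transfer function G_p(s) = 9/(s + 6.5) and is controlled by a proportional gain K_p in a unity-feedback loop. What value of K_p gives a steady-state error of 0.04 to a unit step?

K_p = 17.3

For a type-0 loop with proportional control, e_ss = 1/(1 + K_p·G_p(0)).
G_p(0) = 1.385. Require 1/(1 + K_p·1.385) = 0.04, so 1 + 1.385·K_p = 25.
K_p = (25 − 1)/1.385 = 17.3.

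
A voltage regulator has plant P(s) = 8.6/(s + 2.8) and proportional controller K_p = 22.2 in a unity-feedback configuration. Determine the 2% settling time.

T_s ≈ 0.0206 s

Closed-loop transfer function: T(s) = K_p·P(s)/(1 + K_p·P(s)) = 190.9/(s + 2.8 + 190.9) = 190.9/(s + 193.7).
Time constant τ = 1/193.7 = 0.005162 s, so the 2% settling time is about 4τ = 0.0206 s.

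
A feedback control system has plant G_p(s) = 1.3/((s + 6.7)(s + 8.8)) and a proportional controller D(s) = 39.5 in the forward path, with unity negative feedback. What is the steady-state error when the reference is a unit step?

The loop is type 0. Static position error constant K_pos = D(0)·G_p(0) = 39.5·0.02205 = 0.8709.
Steady-state error to a unit step: e_ss = 1/(1+K_pos) = 1/1.871 = 0.534.

0.534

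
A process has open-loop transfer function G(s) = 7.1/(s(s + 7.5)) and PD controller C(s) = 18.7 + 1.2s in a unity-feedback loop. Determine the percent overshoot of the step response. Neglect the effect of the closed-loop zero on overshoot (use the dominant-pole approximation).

4.79%

Forward path: (18.7 + 1.2s)·7.1/(s(s+7.5)). The closed-loop characteristic equation is s² + (7.5 + 7.1·1.2)s + 7.1·18.7 = 0.
That is s² + 16.02s + 132.8 = 0, so ω_n = 11.52 rad/s and ζ = 16.02/(2·11.52) = 0.6952.
%OS = 100·exp(−πζ/√(1−ζ²)) = 4.79%.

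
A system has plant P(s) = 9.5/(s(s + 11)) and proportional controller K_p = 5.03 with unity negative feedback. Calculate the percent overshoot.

1.61%

From 1 + K_pP(s) = 0: s² + 11s + 47.79 = 0 ⇒ ω_n = 6.913, ζ = 0.7956.
%OS = 100·exp(−πζ/√(1−ζ²)) = 100·exp(−π·0.7956/√0.367) = 1.61%.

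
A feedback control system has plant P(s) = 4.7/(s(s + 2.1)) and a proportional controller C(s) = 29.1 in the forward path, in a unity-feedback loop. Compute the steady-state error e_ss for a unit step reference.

The open loop C(s)P(s) has a pole at the origin (type 1), so the static position error constant is infinite and e_ss = 1/(1+∞) = 0.

0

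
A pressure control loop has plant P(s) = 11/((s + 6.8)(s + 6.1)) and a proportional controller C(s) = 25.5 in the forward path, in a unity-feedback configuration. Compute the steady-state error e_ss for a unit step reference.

0.129

The loop is type 0. Static position error constant K_pos = C(0)·P(0) = 25.5·0.2652 = 6.762.
Steady-state error to a unit step: e_ss = 1/(1+K_pos) = 1/7.762 = 0.129.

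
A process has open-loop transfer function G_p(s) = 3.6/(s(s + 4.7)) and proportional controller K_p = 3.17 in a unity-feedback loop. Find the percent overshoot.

The closed-loop denominator s² + 4.7s + 11.41 gives ω_n = √11.41 = 3.378 and ζ = 4.7/(2ω_n) = 0.6956.
%OS = 100·exp(−πζ/√(1−ζ²)) = 100·exp(−π·0.6956/√0.5161) = 4.77%.

4.77%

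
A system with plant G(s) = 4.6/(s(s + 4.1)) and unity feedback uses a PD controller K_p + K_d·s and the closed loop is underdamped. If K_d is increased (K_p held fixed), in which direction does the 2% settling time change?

Characteristic equation s² + (4.1 + 4.6K_d)s + 4.6K_p = 0: raising K_d increases ζω_n = (4.1+4.6K_d)/2 while the loop stays underdamped, so T_s ≈ 4/(ζω_n) decreases.

decrease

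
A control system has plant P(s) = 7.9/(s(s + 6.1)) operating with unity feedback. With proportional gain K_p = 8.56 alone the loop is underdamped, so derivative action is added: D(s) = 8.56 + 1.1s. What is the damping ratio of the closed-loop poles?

Forward path: (8.56 + 1.1s)·7.9/(s(s+6.1)). The closed-loop characteristic equation is s² + (6.1 + 7.9·1.1)s + 7.9·8.56 = 0.
That is s² + 14.79s + 67.62 = 0, so ω_n = 8.223 rad/s and ζ = 14.79/(2·8.223) = 0.8993.

ζ = 0.899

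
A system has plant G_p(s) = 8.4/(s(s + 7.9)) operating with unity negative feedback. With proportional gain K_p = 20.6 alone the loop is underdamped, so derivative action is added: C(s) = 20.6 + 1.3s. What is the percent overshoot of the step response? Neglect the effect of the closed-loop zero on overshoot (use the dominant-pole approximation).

4.01%

Forward path: (20.6 + 1.3s)·8.4/(s(s+7.9)). The closed-loop characteristic equation is s² + (7.9 + 8.4·1.3)s + 8.4·20.6 = 0.
That is s² + 18.82s + 173 = 0, so ω_n = 13.15 rad/s and ζ = 18.82/(2·13.15) = 0.7153.
%OS = 100·exp(−πζ/√(1−ζ²)) = 4.01%.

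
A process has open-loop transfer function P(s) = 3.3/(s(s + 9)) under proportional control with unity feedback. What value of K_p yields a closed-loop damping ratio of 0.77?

Closed-loop characteristic equation: s² + 9s + K_p·3.3 = 0.
So ω_n = √(3.3K_p) and 2ζω_n = 9, giving ζ = 9/(2√(3.3K_p)).
Setting ζ = 0.77: √(3.3K_p) = 9/(2·0.77) = 5.844, so K_p = 34.15/3.3 = 10.3.

K_p = 10.3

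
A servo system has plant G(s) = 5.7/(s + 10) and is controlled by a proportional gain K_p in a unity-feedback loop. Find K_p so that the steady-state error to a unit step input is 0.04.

Steady-state error for a unit step on this type-0 loop is 1/(1 + K_p·G(0)).
G(0) = 0.57. Require 1/(1 + K_p·0.57) = 0.04, so 1 + 0.57·K_p = 25.
K_p = (25 − 1)/0.57 = 42.1.

K_p = 42.1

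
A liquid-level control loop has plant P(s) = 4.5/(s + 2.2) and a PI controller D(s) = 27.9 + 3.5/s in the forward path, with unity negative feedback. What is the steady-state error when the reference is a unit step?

The open loop D(s)P(s) has a pole at the origin (type 1), so the static position error constant is infinite and e_ss = 1/(1+∞) = 0.

0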